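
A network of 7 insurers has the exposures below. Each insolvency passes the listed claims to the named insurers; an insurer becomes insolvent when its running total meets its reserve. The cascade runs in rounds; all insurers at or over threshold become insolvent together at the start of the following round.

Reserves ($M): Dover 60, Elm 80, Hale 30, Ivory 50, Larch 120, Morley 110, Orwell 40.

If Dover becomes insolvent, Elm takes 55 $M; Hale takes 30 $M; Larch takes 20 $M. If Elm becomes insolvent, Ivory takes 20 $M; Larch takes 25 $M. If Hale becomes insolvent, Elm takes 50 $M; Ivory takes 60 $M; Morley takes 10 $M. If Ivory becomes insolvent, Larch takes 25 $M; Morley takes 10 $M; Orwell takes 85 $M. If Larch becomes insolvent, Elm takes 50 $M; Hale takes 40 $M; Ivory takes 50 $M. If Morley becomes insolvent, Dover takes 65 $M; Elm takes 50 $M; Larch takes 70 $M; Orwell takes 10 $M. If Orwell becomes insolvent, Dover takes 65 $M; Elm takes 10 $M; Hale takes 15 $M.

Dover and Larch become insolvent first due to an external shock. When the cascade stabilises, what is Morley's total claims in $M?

Round 1 — Dover, Larch become insolvent (initial).
  Elm: +55+50 → 105 ≥ 80
  Hale: +30+40 → 70 ≥ 30
  Ivory: +50 → 50 ≥ 50
Round 2 — Elm, Hale, Ivory become insolvent.
  Morley: +10+10 → 20 < 110
  Orwell: +85 → 85 ≥ 40
Round 3 — Orwell becomes insolvent.
No further insolvencies.

20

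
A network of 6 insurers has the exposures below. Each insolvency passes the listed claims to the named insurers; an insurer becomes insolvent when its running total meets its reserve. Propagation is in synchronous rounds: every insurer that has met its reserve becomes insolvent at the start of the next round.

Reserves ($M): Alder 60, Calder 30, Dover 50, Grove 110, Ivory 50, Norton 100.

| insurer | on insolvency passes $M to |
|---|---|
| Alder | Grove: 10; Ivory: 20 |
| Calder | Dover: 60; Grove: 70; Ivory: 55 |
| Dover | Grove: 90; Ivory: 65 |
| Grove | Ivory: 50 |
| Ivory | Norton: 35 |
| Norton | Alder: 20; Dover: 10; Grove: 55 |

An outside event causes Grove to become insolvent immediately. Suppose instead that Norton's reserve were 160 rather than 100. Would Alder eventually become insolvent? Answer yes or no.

With Norton's reserve at 160:
Round 1 — Grove becomes insolvent (initial).
  Ivory: +50 → 50 ≥ 50
Round 2 — Ivory becomes insolvent.
  Norton: +35 → 35 < 160
No further insolvencies.

no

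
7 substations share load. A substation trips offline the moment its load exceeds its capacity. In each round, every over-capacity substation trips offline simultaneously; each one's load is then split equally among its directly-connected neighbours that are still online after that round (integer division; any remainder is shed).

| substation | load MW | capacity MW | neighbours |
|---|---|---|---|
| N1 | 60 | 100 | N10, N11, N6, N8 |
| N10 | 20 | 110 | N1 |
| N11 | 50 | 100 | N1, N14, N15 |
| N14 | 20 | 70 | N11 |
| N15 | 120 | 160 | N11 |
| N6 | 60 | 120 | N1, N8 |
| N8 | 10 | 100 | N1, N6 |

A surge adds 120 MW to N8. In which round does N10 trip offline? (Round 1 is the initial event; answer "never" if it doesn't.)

Round 1 — N8 at 130 > 100. N8 trips offline.
  N8 sheds 130 MW to N1, N6: 65 each.
    N1: 60+65 = 125 > 100
    N6: 60+65 = 125 > 120
Round 2 — N1, N6 trip offline.
  N1 sheds 125 MW to N10, N11: 62 each (1 lost).
    N10: 20+62 = 82 ≤ 110
    N11: 50+62 = 112 > 100
  N6 sheds 125 MW: no online neighbours, lost.
Round 3 — N11 trips offline.
  N11 sheds 112 MW to N14, N15: 56 each.
    N14: 20+56 = 76 > 70
    N15: 120+56 = 176 > 160
Round 4 — N14, N15 trip offline.
  N14 sheds 76 MW: no online neighbours, lost.
  N15 sheds 176 MW: no online neighbours, lost.
No further trips.

never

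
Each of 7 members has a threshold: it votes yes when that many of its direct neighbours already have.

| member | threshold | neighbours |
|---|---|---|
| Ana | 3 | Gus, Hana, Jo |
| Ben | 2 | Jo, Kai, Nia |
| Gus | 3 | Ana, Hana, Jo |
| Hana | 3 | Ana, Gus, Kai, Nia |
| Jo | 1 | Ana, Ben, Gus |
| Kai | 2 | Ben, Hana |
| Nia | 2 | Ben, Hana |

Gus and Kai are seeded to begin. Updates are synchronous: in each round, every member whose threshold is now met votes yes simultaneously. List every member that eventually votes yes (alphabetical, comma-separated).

Round 1 — Gus, Kai vote yes (initial).
Round 2 — checking thresholds:
  Ana: 1 of 3 neighbours < 3, holds.
  Ben: 1 of 3 neighbours < 2, holds.
  Hana: 2 of 4 neighbours < 3, holds.
  Jo: 1 of 3 neighbours ≥ 1, votes yes.
Round 3 — checking thresholds:
  Ana: 2 of 3 neighbours < 3, holds.
  Ben: 2 of 3 neighbours ≥ 2, votes yes.
  Hana: 2 of 4 neighbours < 3, holds.
Round 4 — no new yes votes; cascade stops.

Ben, Gus, Jo, Kai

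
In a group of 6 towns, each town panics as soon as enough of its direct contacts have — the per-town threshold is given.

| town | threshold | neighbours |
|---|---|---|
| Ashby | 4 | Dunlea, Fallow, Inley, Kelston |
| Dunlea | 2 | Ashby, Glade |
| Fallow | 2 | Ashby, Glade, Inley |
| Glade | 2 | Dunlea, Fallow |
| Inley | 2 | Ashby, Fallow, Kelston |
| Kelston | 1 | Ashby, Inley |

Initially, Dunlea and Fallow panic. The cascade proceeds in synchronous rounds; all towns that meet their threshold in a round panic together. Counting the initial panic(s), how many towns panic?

Round 1 — Dunlea, Fallow panic (initial).
Round 2 — checking thresholds:
  Ashby: 2 of 4 neighbours < 4, holds.
  Glade: 2 of 2 neighbours ≥ 2, panics.
  Inley: 1 of 3 neighbours < 2, holds.
Round 3 — no new panics; cascade stops.

3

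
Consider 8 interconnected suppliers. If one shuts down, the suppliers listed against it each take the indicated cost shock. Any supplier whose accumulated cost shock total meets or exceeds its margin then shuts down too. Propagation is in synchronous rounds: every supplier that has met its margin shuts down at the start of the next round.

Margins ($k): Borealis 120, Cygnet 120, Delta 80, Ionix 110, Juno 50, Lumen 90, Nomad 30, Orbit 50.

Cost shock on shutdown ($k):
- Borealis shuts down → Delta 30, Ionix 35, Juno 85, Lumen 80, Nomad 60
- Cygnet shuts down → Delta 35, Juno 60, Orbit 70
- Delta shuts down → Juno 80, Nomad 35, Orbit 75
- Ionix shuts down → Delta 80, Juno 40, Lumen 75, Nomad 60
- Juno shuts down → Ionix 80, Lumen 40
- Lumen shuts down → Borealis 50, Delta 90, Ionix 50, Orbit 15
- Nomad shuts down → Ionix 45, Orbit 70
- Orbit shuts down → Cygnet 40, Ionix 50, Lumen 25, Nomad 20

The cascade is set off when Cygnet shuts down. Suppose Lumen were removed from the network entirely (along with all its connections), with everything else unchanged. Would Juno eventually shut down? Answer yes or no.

With Lumen removed:
Round 1 — Cygnet shuts down (initial).
  Delta: +35 → 35 < 80
  Juno: +60 → 60 ≥ 50
  Orbit: +70 → 70 ≥ 50
Round 2 — Juno, Orbit shut down.
  Ionix: +80+50 → 130 ≥ 110
  Nomad: +20 → 20 < 30
Round 3 — Ionix shuts down.
  Delta: +80 → 115 ≥ 80
  Nomad: +60 → 80 ≥ 30
Round 4 — Delta, Nomad shut down.
No further shutdowns.

yes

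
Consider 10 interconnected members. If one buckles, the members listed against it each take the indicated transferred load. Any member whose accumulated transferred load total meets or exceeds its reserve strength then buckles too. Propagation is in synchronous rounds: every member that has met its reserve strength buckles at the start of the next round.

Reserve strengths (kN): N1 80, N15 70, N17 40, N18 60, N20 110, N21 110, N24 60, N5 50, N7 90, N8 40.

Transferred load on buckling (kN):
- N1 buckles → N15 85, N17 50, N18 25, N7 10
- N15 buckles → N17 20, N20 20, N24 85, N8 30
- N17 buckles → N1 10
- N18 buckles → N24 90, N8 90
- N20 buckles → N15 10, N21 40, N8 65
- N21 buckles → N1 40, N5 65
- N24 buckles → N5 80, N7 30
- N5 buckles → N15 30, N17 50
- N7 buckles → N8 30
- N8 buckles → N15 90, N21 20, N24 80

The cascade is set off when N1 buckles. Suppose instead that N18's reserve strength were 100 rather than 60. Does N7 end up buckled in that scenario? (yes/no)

With N18's reserve strength at 100:
Round 1 — N1 buckles (initial).
  N15: +85 → 85 ≥ 70
  N17: +50 → 50 ≥ 40
  N18: +25 → 25 < 100
  N7: +10 → 10 < 90
Round 2 — N15, N17 buckle.
  N20: +20 → 20 < 110
  N24: +85 → 85 ≥ 60
  N8: +30 → 30 < 40
Round 3 — N24 buckles.
  N5: +80 → 80 ≥ 50
  N7: +30 → 40 < 90
Round 4 — N5 buckles.
No further bucklings.

no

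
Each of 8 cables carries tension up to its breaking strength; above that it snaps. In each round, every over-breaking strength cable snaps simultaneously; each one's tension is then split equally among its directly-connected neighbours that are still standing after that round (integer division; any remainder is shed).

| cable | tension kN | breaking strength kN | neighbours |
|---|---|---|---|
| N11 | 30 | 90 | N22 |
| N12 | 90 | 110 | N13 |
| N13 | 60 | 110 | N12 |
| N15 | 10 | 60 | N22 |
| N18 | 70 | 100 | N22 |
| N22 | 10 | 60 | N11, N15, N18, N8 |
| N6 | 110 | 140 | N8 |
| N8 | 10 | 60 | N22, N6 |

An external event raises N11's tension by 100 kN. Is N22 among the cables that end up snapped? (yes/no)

Round 1 — N11 at 130 > 90. N11 snaps.
  N11 sheds 130 kN to N22: 130 each.
    N22: 10+130 = 140 > 60
Round 2 — N22 snaps.
  N22 sheds 140 kN to N15, N18, N8: 46 each (2 lost).
    N15: 10+46 = 56 ≤ 60
    N18: 70+46 = 116 > 100
    N8: 10+46 = 56 ≤ 60
Round 3 — N18 snaps.
  N18 sheds 116 kN: no online neighbours, lost.
No further breaks.

yes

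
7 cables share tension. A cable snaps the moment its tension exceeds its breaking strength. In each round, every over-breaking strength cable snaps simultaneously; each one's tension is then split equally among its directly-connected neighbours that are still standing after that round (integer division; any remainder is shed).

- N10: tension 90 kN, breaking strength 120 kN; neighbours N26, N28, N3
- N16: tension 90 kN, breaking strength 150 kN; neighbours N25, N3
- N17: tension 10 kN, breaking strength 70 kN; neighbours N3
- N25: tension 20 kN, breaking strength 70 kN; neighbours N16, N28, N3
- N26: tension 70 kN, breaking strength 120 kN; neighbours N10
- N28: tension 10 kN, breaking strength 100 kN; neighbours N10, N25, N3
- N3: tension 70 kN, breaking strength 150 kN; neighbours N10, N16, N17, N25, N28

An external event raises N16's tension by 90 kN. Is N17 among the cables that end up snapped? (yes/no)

no

Round 1 — N16 at 180 > 150. N16 snaps.
  N16 sheds 180 kN to N25, N3: 90 each.
    N25: 20+90 = 110 > 70
    N3: 70+90 = 160 > 150
Round 2 — N25, N3 snap.
  N25 sheds 110 kN to N28: 110 each.
    N28: 10+110 = 120 > 100
  N3 sheds 160 kN to N10, N17, N28: 53 each (1 lost).
    N10: 90+53 = 143 > 120
    N17: 10+53 = 63 ≤ 70
    N28: 120+53 = 173 > 100
Round 3 — N10, N28 snap.
  N10 sheds 143 kN to N26: 143 each.
    N26: 70+143 = 213 > 120
  N28 sheds 173 kN: no online neighbours, lost.
Round 4 — N26 snaps.
  N26 sheds 213 kN: no online neighbours, lost.
No further breaks.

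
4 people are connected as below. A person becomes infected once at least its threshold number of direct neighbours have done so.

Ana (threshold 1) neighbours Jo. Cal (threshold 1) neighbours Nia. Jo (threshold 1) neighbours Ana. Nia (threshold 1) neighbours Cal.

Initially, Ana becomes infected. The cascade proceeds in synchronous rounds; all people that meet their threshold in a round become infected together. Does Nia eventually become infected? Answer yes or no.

no

Round 1 — Ana becomes infected (initial).
Round 2 — checking thresholds:
  Jo: 1 of 1 neighbours ≥ 1, becomes infected.
Round 3 — no new infections; cascade stops.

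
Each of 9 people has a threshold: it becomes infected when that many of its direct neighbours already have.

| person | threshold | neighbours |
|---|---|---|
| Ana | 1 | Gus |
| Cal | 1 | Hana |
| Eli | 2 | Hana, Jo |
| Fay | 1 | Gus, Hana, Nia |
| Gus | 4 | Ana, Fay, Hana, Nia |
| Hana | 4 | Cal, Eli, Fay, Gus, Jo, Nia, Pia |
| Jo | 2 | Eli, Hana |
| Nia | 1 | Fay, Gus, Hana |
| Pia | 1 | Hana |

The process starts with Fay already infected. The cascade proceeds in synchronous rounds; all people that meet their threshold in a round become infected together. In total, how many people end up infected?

2

Round 1 — Fay becomes infected (initial).
Round 2 — checking thresholds:
  Gus: 1 of 4 neighbours < 4, holds.
  Hana: 1 of 7 neighbours < 4, holds.
  Nia: 1 of 3 neighbours ≥ 1, becomes infected.
Round 3 — no new infections; cascade stops.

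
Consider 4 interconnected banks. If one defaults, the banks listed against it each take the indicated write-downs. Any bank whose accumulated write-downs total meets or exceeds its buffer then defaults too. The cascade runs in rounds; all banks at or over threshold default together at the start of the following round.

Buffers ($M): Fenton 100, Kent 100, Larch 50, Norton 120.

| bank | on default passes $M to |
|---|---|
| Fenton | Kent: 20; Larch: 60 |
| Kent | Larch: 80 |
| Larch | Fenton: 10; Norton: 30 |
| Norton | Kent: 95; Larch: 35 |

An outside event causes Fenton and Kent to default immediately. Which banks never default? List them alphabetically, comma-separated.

Norton

Round 1 — Fenton, Kent default (initial).
  Larch: +60+80 → 140 ≥ 50
Round 2 — Larch defaults.
  Norton: +30 → 30 < 120
No further defaults.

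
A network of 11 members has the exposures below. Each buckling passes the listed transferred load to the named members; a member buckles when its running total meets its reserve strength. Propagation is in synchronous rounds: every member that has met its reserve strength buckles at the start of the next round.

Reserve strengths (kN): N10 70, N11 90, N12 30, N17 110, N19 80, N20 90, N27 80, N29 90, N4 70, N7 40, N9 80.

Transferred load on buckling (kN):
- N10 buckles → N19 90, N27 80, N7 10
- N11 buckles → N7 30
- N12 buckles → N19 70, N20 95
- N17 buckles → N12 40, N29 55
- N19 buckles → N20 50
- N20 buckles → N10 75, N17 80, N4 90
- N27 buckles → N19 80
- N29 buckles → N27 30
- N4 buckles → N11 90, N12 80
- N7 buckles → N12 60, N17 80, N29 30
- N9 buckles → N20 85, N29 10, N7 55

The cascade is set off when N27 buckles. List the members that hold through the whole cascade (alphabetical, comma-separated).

N10, N11, N12, N17, N20, N29, N4, N7, N9

Round 1 — N27 buckles (initial).
  N19: +80 → 80 ≥ 80
Round 2 — N19 buckles.
  N20: +50 → 50 < 90
No further bucklings.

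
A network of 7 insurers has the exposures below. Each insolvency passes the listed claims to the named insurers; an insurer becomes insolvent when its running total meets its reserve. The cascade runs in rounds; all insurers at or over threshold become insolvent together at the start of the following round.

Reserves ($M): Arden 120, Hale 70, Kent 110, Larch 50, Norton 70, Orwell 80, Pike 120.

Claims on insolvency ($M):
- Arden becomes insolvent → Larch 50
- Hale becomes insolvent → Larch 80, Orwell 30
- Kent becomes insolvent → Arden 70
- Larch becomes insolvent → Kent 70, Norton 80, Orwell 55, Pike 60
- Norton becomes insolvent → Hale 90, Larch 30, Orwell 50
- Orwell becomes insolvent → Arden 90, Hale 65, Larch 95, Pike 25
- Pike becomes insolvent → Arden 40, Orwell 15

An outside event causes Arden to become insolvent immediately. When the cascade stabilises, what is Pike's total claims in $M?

Round 1 — Arden becomes insolvent (initial).
  Larch: +50 → 50 ≥ 50
Round 2 — Larch becomes insolvent.
  Kent: +70 → 70 < 110
  Norton: +80 → 80 ≥ 70
  Orwell: +55 → 55 < 80
  Pike: +60 → 60 < 120
Round 3 — Norton becomes insolvent.
  Hale: +90 → 90 ≥ 70
  Orwell: +50 → 105 ≥ 80
Round 4 — Hale, Orwell become insolvent.
  Pike: +25 → 85 < 120
No further insolvencies.

85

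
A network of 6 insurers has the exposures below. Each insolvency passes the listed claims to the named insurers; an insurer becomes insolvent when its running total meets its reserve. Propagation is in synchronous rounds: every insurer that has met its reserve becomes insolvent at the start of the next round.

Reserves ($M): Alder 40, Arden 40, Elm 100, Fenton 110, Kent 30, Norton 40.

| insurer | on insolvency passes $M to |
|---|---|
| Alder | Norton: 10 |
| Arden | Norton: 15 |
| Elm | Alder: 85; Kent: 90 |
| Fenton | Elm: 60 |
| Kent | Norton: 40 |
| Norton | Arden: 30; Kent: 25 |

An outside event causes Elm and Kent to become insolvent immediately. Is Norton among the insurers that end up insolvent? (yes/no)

yes

Round 1 — Elm, Kent become insolvent (initial).
  Alder: +85 → 85 ≥ 40
  Norton: +40 → 40 ≥ 40
Round 2 — Alder, Norton become insolvent.
  Arden: +30 → 30 < 40
No further insolvencies.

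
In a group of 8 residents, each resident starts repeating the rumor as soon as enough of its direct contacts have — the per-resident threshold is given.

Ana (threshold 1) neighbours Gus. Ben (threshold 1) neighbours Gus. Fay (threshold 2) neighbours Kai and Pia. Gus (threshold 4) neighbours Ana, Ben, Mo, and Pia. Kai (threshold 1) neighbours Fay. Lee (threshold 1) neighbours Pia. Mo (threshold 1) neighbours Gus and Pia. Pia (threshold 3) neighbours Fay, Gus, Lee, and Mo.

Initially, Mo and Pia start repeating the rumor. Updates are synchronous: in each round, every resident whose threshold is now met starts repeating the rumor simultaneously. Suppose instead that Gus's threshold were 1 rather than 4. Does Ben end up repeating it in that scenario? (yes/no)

yes

With Gus's threshold at 1:
Round 1 — Mo, Pia start repeating the rumor (initial).
Round 2 — checking thresholds:
  Fay: 1 of 2 neighbours < 2, not yet.
  Gus: 2 of 4 neighbours ≥ 1, starts repeating the rumor.
  Lee: 1 of 1 neighbours ≥ 1, starts repeating the rumor.
Round 3 — checking thresholds:
  Ana: 1 of 1 neighbours ≥ 1, starts repeating the rumor.
  Ben: 1 of 1 neighbours ≥ 1, starts repeating the rumor.
  Fay: 1 of 2 neighbours < 2, not yet.
Round 4 — no new spreads; cascade stops.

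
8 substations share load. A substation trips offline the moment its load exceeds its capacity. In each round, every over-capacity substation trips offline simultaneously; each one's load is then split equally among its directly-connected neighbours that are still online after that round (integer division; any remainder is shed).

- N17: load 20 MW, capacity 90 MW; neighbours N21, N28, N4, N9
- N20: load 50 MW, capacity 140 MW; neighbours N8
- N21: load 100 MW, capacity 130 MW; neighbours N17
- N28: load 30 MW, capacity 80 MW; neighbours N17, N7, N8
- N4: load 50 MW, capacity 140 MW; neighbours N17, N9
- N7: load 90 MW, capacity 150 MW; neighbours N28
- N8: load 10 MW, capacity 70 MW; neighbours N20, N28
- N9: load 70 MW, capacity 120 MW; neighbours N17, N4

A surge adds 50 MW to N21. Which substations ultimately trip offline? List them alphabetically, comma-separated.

Round 1 — N21 at 150 > 130. N21 trips offline.
  N21 sheds 150 MW to N17: 150 each.
    N17: 20+150 = 170 > 90
Round 2 — N17 trips offline.
  N17 sheds 170 MW to N28, N4, N9: 56 each (2 lost).
    N28: 30+56 = 86 > 80
    N4: 50+56 = 106 ≤ 140
    N9: 70+56 = 126 > 120
Round 3 — N28, N9 trip offline.
  N28 sheds 86 MW to N7, N8: 43 each.
    N7: 90+43 = 133 ≤ 150
    N8: 10+43 = 53 ≤ 70
  N9 sheds 126 MW to N4: 126 each.
    N4: 106+126 = 232 > 140
Round 4 — N4 trips offline.
  N4 sheds 232 MW: no online neighbours, lost.
No further trips.

N17, N21, N28, N4, N9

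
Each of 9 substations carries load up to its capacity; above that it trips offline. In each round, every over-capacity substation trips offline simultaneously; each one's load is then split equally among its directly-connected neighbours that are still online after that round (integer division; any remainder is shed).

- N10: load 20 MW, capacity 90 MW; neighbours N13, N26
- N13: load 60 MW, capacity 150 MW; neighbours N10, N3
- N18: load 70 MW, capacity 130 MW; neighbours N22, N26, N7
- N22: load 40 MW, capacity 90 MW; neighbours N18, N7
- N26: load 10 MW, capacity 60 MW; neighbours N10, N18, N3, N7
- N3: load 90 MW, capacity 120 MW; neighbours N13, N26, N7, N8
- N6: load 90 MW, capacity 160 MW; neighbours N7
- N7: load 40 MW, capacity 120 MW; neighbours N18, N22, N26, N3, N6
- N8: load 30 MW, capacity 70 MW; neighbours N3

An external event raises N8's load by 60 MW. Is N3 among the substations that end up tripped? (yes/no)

Round 1 — N8 at 90 > 70. N8 trips offline.
  N8 sheds 90 MW to N3: 90 each.
    N3: 90+90 = 180 > 120
Round 2 — N3 trips offline.
  N3 sheds 180 MW to N13, N26, N7: 60 each.
    N13: 60+60 = 120 ≤ 150
    N26: 10+60 = 70 > 60
    N7: 40+60 = 100 ≤ 120
Round 3 — N26 trips offline.
  N26 sheds 70 MW to N10, N18, N7: 23 each (1 lost).
    N10: 20+23 = 43 ≤ 90
    N18: 70+23 = 93 ≤ 130
    N7: 100+23 = 123 > 120
Round 4 — N7 trips offline.
  N7 sheds 123 MW to N18, N22, N6: 41 each.
    N18: 93+41 = 134 > 130
    N22: 40+41 = 81 ≤ 90
    N6: 90+41 = 131 ≤ 160
Round 5 — N18 trips offline.
  N18 sheds 134 MW to N22: 134 each.
    N22: 81+134 = 215 > 90
Round 6 — N22 trips offline.
  N22 sheds 215 MW: no online neighbours, lost.
No further trips.

yes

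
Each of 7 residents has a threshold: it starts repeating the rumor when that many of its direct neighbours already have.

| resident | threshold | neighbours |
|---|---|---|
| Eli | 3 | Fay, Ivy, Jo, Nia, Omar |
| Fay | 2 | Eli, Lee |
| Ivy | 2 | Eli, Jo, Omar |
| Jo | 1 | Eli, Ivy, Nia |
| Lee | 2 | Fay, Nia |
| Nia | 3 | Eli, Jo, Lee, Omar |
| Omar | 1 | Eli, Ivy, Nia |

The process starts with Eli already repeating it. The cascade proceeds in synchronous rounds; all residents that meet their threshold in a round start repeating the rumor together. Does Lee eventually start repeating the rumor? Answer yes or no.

no

Round 1 — Eli starts repeating the rumor (initial).
Round 2 — checking thresholds:
  Fay: 1 of 2 neighbours < 2, below threshold.
  Ivy: 1 of 3 neighbours < 2, below threshold.
  Jo: 1 of 3 neighbours ≥ 1, starts repeating the rumor.
  Nia: 1 of 4 neighbours < 3, below threshold.
  Omar: 1 of 3 neighbours ≥ 1, starts repeating the rumor.
Round 3 — checking thresholds:
  Fay: 1 of 2 neighbours < 2, below threshold.
  Ivy: 3 of 3 neighbours ≥ 2, starts repeating the rumor.
  Nia: 3 of 4 neighbours ≥ 3, starts repeating the rumor.
Round 4 — no new spreads; cascade stops.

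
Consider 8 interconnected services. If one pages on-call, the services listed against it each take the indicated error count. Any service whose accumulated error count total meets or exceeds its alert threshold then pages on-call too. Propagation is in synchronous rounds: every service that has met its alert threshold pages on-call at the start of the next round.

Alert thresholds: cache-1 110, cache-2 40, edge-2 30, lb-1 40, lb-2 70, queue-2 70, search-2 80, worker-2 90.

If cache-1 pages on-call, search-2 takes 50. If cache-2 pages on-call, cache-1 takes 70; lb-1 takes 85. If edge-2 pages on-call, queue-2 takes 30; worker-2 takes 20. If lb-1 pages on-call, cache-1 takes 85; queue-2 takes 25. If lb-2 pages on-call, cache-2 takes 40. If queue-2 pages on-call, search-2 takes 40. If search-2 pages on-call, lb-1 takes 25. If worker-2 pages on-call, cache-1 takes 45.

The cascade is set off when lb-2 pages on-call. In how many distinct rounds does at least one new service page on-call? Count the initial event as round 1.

Round 1 — lb-2 pages on-call (initial).
  cache-2: +40 → 40 ≥ 40
Round 2 — cache-2 pages on-call.
  cache-1: +70 → 70 < 110
  lb-1: +85 → 85 ≥ 40
Round 3 — lb-1 pages on-call.
  cache-1: +85 → 155 ≥ 110
  queue-2: +25 → 25 < 70
Round 4 — cache-1 pages on-call.
  search-2: +50 → 50 < 80
No further pages.

4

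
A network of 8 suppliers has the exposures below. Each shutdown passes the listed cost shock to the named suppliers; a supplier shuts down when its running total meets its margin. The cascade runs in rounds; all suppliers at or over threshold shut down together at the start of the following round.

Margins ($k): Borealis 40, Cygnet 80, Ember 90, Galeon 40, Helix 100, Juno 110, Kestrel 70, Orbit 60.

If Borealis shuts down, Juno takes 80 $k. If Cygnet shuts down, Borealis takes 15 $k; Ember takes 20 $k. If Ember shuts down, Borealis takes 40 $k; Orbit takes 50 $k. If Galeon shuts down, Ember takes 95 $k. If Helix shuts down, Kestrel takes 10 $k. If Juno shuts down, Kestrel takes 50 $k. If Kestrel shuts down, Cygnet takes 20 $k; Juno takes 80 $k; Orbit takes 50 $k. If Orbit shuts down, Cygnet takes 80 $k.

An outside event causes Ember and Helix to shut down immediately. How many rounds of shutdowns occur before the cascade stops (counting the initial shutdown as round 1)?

2

Round 1 — Ember, Helix shut down (initial).
  Borealis: +40 → 40 ≥ 40
  Kestrel: +10 → 10 < 70
  Orbit: +50 → 50 < 60
Round 2 — Borealis shuts down.
  Juno: +80 → 80 < 110
No further shutdowns.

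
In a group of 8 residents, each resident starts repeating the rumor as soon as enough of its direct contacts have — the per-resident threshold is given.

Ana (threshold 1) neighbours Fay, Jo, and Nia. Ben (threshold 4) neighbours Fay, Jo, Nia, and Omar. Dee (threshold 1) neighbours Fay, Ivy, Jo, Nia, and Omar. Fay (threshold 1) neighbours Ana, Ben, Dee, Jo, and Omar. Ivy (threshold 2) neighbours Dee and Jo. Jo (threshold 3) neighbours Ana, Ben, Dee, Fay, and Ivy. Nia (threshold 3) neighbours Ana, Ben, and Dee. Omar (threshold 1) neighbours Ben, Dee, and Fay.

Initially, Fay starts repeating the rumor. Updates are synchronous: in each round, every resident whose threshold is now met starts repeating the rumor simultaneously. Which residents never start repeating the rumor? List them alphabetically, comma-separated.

Round 1 — Fay starts repeating the rumor (initial).
Round 2 — checking thresholds:
  Ana: 1 of 3 neighbours ≥ 1, starts repeating the rumor.
  Ben: 1 of 4 neighbours < 4, below threshold.
  Dee: 1 of 5 neighbours ≥ 1, starts repeating the rumor.
  Jo: 1 of 5 neighbours < 3, below threshold.
  Omar: 1 of 3 neighbours ≥ 1, starts repeating the rumor.
Round 3 — checking thresholds:
  Ben: 2 of 4 neighbours < 4, below threshold.
  Ivy: 1 of 2 neighbours < 2, below threshold.
  Jo: 3 of 5 neighbours ≥ 3, starts repeating the rumor.
  Nia: 2 of 3 neighbours < 3, below threshold.
Round 4 — checking thresholds:
  Ben: 3 of 4 neighbours < 4, below threshold.
  Ivy: 2 of 2 neighbours ≥ 2, starts repeating the rumor.
  Nia: 2 of 3 neighbours < 3, below threshold.
Round 5 — no new spreads; cascade stops.

Ben, Nia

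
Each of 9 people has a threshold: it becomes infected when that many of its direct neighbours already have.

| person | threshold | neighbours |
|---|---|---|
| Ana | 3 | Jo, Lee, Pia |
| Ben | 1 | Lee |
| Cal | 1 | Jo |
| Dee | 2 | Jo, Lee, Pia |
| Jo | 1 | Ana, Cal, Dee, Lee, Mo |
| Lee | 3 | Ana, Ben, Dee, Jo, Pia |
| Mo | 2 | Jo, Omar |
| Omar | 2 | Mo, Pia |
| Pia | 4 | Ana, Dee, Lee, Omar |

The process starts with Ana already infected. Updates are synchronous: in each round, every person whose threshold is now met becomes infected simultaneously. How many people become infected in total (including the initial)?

3

Round 1 — Ana becomes infected (initial).
Round 2 — checking thresholds:
  Jo: 1 of 5 neighbours ≥ 1, becomes infected.
  Lee: 1 of 5 neighbours < 3, not yet.
  Pia: 1 of 4 neighbours < 4, not yet.
Round 3 — checking thresholds:
  Cal: 1 of 1 neighbours ≥ 1, becomes infected.
  Dee: 1 of 3 neighbours < 2, not yet.
  Lee: 2 of 5 neighbours < 3, not yet.
  Mo: 1 of 2 neighbours < 2, not yet.
  Pia: 1 of 4 neighbours < 4, not yet.
Round 4 — no new infections; cascade stops.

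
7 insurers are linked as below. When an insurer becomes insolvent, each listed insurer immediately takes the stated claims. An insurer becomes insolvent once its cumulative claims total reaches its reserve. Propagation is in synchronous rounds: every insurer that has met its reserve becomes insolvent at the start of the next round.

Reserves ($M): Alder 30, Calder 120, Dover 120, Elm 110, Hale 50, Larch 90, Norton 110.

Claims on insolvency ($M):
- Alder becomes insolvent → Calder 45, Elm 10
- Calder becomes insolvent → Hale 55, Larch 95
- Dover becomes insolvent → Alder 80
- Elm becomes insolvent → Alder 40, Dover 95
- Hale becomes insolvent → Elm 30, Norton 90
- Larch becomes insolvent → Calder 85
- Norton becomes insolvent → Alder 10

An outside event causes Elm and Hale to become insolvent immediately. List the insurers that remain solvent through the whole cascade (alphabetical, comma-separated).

Calder, Dover, Larch, Norton

Round 1 — Elm, Hale become insolvent (initial).
  Alder: +40 → 40 ≥ 30
  Dover: +95 → 95 < 120
  Norton: +90 → 90 < 110
Round 2 — Alder becomes insolvent.
  Calder: +45 → 45 < 120
No further insolvencies.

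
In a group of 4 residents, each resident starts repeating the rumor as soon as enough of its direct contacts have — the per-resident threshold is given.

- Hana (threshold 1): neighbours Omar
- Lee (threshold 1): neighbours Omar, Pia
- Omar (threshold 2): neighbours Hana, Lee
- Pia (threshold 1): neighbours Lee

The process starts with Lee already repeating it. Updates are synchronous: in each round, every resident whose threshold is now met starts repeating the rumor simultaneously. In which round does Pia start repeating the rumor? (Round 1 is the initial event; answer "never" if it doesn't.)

2

Round 1 — Lee starts repeating the rumor (initial).
Round 2 — checking thresholds:
  Omar: 1 of 2 neighbours < 2, below threshold.
  Pia: 1 of 1 neighbours ≥ 1, starts repeating the rumor.
Round 3 — no new spreads; cascade stops.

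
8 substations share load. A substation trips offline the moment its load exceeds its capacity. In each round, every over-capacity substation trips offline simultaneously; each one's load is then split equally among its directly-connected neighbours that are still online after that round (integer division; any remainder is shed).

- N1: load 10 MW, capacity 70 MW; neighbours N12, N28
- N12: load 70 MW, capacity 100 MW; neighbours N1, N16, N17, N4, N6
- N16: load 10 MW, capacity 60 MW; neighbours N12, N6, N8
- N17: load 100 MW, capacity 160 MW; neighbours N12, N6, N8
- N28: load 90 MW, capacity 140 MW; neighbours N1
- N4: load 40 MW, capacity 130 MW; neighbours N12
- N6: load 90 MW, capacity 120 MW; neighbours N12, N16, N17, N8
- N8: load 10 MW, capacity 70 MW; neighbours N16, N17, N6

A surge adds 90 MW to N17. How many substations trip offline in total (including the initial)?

5

Round 1 — N17 at 190 > 160. N17 trips offline.
  N17 sheds 190 MW to N12, N6, N8: 63 each (1 lost).
    N12: 70+63 = 133 > 100
    N6: 90+63 = 153 > 120
    N8: 10+63 = 73 > 70
Round 2 — N12, N6, N8 trip offline.
  N12 sheds 133 MW to N1, N16, N4: 44 each (1 lost).
    N1: 10+44 = 54 ≤ 70
    N16: 10+44 = 54 ≤ 60
    N4: 40+44 = 84 ≤ 130
  N6 sheds 153 MW to N16: 153 each.
    N16: 54+153 = 207 > 60
  N8 sheds 73 MW to N16: 73 each.
    N16: 207+73 = 280 > 60
Round 3 — N16 trips offline.
  N16 sheds 280 MW: no online neighbours, lost.
No further trips.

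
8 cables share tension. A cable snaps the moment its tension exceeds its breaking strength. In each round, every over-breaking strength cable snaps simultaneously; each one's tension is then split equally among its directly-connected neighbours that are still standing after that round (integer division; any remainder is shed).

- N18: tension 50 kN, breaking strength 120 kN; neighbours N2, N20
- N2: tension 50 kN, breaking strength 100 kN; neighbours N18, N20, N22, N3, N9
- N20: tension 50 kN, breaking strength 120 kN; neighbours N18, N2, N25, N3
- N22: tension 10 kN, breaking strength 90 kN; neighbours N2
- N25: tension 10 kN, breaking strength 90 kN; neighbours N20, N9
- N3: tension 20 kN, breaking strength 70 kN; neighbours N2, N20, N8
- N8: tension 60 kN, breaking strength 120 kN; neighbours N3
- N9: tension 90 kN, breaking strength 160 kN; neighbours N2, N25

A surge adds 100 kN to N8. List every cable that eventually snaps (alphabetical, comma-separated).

Round 1 — N8 at 160 > 120. N8 snaps.
  N8 sheds 160 kN to N3: 160 each.
    N3: 20+160 = 180 > 70
Round 2 — N3 snaps.
  N3 sheds 180 kN to N2, N20: 90 each.
    N2: 50+90 = 140 > 100
    N20: 50+90 = 140 > 120
Round 3 — N2, N20 snap.
  N2 sheds 140 kN to N18, N22, N9: 46 each (2 lost).
    N18: 50+46 = 96 ≤ 120
    N22: 10+46 = 56 ≤ 90
    N9: 90+46 = 136 ≤ 160
  N20 sheds 140 kN to N18, N25: 70 each.
    N18: 96+70 = 166 > 120
    N25: 10+70 = 80 ≤ 90
Round 4 — N18 snaps.
  N18 sheds 166 kN: no online neighbours, lost.
No further breaks.

N18, N2, N20, N3, N8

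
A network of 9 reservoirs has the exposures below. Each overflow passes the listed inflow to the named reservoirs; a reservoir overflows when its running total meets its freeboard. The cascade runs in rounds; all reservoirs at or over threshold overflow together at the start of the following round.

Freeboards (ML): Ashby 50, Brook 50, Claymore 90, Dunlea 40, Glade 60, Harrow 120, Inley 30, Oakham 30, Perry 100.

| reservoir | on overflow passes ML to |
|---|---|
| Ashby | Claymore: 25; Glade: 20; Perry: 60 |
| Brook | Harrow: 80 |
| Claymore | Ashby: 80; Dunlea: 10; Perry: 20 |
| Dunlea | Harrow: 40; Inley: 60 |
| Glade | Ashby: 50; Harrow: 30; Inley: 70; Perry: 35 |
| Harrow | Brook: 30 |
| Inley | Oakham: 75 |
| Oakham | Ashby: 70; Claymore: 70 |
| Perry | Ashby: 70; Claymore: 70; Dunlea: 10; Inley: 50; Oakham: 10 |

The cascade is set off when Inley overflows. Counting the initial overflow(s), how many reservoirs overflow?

4

Round 1 — Inley overflows (initial).
  Oakham: +75 → 75 ≥ 30
Round 2 — Oakham overflows.
  Ashby: +70 → 70 ≥ 50
  Claymore: +70 → 70 < 90
Round 3 — Ashby overflows.
  Claymore: +25 → 95 ≥ 90
  Glade: +20 → 20 < 60
  Perry: +60 → 60 < 100
Round 4 — Claymore overflows.
  Dunlea: +10 → 10 < 40
  Perry: +20 → 80 < 100
No further overflows.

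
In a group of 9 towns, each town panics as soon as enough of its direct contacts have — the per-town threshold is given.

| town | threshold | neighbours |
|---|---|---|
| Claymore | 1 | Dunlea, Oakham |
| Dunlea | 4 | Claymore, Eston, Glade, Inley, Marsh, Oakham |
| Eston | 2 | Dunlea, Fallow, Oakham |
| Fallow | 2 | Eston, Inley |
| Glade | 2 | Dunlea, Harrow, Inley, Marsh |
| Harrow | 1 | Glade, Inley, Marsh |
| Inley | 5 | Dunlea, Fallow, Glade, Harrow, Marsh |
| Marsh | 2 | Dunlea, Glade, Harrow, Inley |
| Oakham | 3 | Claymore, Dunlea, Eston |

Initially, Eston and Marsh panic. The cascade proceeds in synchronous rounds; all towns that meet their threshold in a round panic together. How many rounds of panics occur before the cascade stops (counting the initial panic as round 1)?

3

Round 1 — Eston, Marsh panic (initial).
Round 2 — checking thresholds:
  Dunlea: 2 of 6 neighbours < 4, below threshold.
  Fallow: 1 of 2 neighbours < 2, below threshold.
  Glade: 1 of 4 neighbours < 2, below threshold.
  Harrow: 1 of 3 neighbours ≥ 1, panics.
  Inley: 1 of 5 neighbours < 5, below threshold.
  Oakham: 1 of 3 neighbours < 3, below threshold.
Round 3 — checking thresholds:
  Dunlea: 2 of 6 neighbours < 4, below threshold.
  Fallow: 1 of 2 neighbours < 2, below threshold.
  Glade: 2 of 4 neighbours ≥ 2, panics.
  Inley: 2 of 5 neighbours < 5, below threshold.
  Oakham: 1 of 3 neighbours < 3, below threshold.
Round 4 — no new panics; cascade stops.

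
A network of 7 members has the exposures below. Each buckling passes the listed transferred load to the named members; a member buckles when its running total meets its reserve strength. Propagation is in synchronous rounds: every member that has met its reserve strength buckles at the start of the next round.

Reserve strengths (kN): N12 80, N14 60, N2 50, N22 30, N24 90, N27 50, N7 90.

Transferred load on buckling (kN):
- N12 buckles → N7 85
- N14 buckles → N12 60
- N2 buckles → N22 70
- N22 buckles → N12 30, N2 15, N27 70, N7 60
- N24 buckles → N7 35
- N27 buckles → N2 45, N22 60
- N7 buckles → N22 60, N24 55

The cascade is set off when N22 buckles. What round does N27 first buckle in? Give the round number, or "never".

2

Round 1 — N22 buckles (initial).
  N12: +30 → 30 < 80
  N2: +15 → 15 < 50
  N27: +70 → 70 ≥ 50
  N7: +60 → 60 < 90
Round 2 — N27 buckles.
  N2: +45 → 60 ≥ 50
Round 3 — N2 buckles.
No further bucklings.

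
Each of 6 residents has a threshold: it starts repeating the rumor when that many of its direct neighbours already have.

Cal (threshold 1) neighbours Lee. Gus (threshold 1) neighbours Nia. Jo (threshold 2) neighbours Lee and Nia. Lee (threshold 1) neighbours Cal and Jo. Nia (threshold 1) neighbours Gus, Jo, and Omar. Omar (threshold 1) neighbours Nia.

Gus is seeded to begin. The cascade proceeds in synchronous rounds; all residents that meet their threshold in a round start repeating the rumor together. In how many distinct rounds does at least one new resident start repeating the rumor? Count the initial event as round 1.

Round 1 — Gus starts repeating the rumor (initial).
Round 2 — checking thresholds:
  Nia: 1 of 3 neighbours ≥ 1, starts repeating the rumor.
Round 3 — checking thresholds:
  Jo: 1 of 2 neighbours < 2, holds.
  Omar: 1 of 1 neighbours ≥ 1, starts repeating the rumor.
Round 4 — no new spreads; cascade stops.

3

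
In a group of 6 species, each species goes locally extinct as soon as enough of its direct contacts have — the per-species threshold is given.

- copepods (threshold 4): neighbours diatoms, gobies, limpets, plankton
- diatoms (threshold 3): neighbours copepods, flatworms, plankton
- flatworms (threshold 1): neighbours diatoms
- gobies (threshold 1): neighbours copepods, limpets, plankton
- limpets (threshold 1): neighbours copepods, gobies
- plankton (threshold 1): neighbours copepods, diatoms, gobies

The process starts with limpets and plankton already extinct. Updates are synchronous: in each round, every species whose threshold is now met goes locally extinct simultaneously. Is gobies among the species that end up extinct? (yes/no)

yes

Round 1 — limpets, plankton go locally extinct (initial).
Round 2 — checking thresholds:
  copepods: 2 of 4 neighbours < 4, below threshold.
  diatoms: 1 of 3 neighbours < 3, below threshold.
  gobies: 2 of 3 neighbours ≥ 1, goes locally extinct.
Round 3 — no new extinctions; cascade stops.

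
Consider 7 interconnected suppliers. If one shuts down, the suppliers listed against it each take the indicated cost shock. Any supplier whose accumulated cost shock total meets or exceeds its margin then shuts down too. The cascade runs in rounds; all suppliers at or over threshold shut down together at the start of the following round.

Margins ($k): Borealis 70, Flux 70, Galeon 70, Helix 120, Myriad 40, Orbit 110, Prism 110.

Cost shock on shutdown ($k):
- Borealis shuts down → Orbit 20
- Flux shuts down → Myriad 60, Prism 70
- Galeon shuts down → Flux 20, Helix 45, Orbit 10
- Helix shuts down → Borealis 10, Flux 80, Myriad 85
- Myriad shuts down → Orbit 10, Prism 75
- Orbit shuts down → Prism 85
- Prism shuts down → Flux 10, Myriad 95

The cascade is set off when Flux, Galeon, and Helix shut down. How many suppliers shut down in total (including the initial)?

Round 1 — Flux, Galeon, Helix shut down (initial).
  Borealis: +10 → 10 < 70
  Myriad: +60+85 → 145 ≥ 40
  Orbit: +10 → 10 < 110
  Prism: +70 → 70 < 110
Round 2 — Myriad shuts down.
  Orbit: +10 → 20 < 110
  Prism: +75 → 145 ≥ 110
Round 3 — Prism shuts down.
No further shutdowns.

5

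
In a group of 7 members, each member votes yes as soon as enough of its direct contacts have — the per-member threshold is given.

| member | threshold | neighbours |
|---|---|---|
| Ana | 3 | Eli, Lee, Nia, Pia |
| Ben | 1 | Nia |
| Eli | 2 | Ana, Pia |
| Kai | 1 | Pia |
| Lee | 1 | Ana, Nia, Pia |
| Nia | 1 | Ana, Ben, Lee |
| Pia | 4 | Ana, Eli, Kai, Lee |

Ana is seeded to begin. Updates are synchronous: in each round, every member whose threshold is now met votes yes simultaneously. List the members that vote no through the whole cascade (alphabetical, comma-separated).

Round 1 — Ana votes yes (initial).
Round 2 — checking thresholds:
  Eli: 1 of 2 neighbours < 2, holds.
  Lee: 1 of 3 neighbours ≥ 1, votes yes.
  Nia: 1 of 3 neighbours ≥ 1, votes yes.
  Pia: 1 of 4 neighbours < 4, holds.
Round 3 — checking thresholds:
  Ben: 1 of 1 neighbours ≥ 1, votes yes.
  Eli: 1 of 2 neighbours < 2, holds.
  Pia: 2 of 4 neighbours < 4, holds.
Round 4 — no new yes votes; cascade stops.

Eli, Kai, Pia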